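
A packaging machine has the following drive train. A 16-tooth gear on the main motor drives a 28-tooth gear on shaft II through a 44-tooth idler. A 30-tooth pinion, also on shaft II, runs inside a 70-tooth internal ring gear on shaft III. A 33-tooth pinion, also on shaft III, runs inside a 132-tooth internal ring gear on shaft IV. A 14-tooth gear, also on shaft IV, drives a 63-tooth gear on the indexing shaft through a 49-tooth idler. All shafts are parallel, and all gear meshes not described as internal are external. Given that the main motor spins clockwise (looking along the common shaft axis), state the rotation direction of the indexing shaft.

the main motor → shaft II: driver → idler → driven is 2 external meshes, 2 reversals → CW.
shaft II → shaft III: internal mesh, same direction → CW.
shaft III → shaft IV: internal mesh, same direction → CW.
shaft IV → the indexing shaft: driver → idler → driven is 2 external meshes, 2 reversals → CW.
4 reversals in total — an even number — so the indexing shaft turns the same way as the main motor.

clockwise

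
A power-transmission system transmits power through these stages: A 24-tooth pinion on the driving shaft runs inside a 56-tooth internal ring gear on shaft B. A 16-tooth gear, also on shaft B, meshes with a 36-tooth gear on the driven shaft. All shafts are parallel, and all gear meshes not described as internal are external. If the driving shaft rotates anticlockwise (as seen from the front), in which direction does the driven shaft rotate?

clockwise

the driving shaft → shaft B: internal mesh, same direction → CCW.
shaft B → the driven shaft: external mesh, 1 reversal → CW.
1 reversal in total — an odd number — so the driven shaft turns opposite to the driving shaft.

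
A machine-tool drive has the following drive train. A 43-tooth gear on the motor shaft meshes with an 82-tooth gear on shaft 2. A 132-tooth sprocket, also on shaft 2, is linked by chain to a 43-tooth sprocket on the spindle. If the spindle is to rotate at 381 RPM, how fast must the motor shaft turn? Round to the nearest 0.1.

Overall ratio R = 1.907 × 0.32576 = 0.62121.
Required input speed = output speed × R = 381 × 0.62121 = 236.68 RPM.

236.7 RPM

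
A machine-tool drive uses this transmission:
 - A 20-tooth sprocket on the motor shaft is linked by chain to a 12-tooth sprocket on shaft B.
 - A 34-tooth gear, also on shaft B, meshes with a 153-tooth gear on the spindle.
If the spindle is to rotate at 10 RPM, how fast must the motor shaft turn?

27 RPM

Overall ratio R = 0.6 × 4.5 = 2.7.
Required input speed = output speed × R = 10 × 2.7 = 27 RPM.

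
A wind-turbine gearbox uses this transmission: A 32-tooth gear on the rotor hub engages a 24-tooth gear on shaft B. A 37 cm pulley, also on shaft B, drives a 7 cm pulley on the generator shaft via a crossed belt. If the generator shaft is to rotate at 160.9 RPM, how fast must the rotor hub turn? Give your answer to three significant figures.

Overall ratio R = 0.75 × 0.18919 = 0.14189.
Required input speed = output speed × R = 160.9 × 0.14189 = 22.83 RPM.

22.8 RPM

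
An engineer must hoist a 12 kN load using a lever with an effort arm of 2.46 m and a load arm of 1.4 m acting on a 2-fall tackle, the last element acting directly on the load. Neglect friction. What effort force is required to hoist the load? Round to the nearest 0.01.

3.41 kN

Lever MA = effort arm / load arm = 2.46/1.4 = 1.7571.
Block-and-tackle MA = number of supporting rope parts = 2.
Combined ideal MA = 1.7571 × 2 = 3.5143.
Effort = load / MA = 12 / 3.5143 = 3.4146 kN.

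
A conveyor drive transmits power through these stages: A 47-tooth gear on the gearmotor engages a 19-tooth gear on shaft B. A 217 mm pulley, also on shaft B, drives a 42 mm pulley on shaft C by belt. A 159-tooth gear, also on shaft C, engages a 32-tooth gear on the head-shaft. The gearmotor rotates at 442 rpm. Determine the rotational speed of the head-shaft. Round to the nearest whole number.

28069 rpm

Gear mesh: ratio = 19/47 = 0.40426, so shaft B turns at 442 / 0.40426 = 1093.4 rpm.
Belt: ratio = 42/217 = 0.19355, so shaft C turns at 1093.4 / 0.19355 = 5649.1 rpm.
Gear mesh: ratio = 32/159 = 0.20126, so the head-shaft turns at 5649.1 / 0.20126 = 28069 rpm.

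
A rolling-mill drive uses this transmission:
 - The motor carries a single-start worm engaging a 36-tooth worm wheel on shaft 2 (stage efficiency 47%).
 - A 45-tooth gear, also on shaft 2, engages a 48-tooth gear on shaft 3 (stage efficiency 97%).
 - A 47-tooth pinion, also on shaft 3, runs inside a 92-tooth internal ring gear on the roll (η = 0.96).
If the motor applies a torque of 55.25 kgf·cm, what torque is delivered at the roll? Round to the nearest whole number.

worm 36/1 = 36 → τ = 55.25·36·0.47 = 934.83 kgf·cm
gear mesh 48/45 = 1.0667 → τ = 934.83·1.0667·0.97 = 967.24 kgf·cm
internal gear 92/47 = 1.9574 → τ = 967.24·1.9574·0.96 = 1817.6 kgf·cm

1818 kgf·cm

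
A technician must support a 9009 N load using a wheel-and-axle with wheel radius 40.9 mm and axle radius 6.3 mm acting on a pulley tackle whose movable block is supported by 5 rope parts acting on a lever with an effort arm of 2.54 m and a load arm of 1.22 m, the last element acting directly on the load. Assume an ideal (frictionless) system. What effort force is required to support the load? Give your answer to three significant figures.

Wheel-and-axle MA = R/r = 40.9/6.3 = 6.4921.
Block-and-tackle MA = number of supporting rope parts = 5.
Lever MA = effort arm / load arm = 2.54/1.22 = 2.082.
Combined ideal MA = 6.4921 × 5 × 2.082 = 67.581.
Effort = load / MA = 9009 / 67.581 = 133.31 N.

133 N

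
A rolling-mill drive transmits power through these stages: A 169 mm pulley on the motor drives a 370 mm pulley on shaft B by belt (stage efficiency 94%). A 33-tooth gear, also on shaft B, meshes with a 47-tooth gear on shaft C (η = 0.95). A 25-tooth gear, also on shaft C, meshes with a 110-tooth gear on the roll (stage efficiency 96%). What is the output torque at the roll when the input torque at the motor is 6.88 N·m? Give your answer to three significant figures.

80.9 N·m

belt 370/169 = 2.1893 → τ = 6.88·2.1893·0.94 = 14.159 N·m
gear mesh 47/33 = 1.4242 → τ = 14.159·1.4242·0.95 = 19.158 N·m
gear mesh 110/25 = 4.4 → τ = 19.158·4.4·0.96 = 80.921 N·m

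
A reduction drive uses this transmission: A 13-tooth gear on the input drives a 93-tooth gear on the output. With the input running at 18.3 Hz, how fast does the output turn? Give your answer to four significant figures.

Gear mesh: ratio = 93/13 = 7.1538, so the output turns at 18.3 / 7.1538 = 2.5581 Hz.

2.558 Hz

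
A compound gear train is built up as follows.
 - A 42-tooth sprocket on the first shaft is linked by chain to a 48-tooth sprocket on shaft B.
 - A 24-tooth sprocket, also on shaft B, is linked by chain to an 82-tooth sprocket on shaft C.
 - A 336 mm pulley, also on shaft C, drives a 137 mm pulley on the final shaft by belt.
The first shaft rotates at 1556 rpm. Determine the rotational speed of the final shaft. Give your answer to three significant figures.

977 rpm

chain 48/42 = 1.1429 → 1556/1.1429 = 1361.5 rpm
chain 82/24 = 3.4167 → 1361.5/3.4167 = 398.49 rpm
belt 137/336 = 0.40774 → 398.49/0.40774 = 977.31 rpm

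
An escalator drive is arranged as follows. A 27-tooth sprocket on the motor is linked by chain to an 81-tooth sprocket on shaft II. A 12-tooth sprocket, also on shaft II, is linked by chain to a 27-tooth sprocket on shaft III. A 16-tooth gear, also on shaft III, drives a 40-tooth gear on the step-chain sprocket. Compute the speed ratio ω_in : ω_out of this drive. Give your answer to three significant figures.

16.9

Each stage contributes driven/driver: chain 81/27 = 3, chain 27/12 = 2.25, gear mesh 40/16 = 2.5.
Overall: 3 × 2.25 × 2.5 = 16.875.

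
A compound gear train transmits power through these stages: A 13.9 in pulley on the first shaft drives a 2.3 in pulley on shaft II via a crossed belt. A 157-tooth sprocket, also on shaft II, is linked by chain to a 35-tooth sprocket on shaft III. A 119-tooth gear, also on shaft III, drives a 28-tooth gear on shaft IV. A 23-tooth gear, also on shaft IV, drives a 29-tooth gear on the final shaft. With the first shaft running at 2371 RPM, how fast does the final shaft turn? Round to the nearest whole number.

216655 RPM

Belt: ratio = 2.3/13.9 = 0.16547, so shaft II turns at 2371 / 0.16547 = 14329 RPM.
Chain: ratio = 35/157 = 0.22293, so shaft III turns at 14329 / 0.22293 = 64276 RPM.
Gear mesh: ratio = 28/119 = 0.23529, so shaft IV turns at 64276 / 0.23529 = 2.7317e+05 RPM.
Gear mesh: ratio = 29/23 = 1.2609, so the final shaft turns at 2.7317e+05 / 1.2609 = 2.1666e+05 RPM.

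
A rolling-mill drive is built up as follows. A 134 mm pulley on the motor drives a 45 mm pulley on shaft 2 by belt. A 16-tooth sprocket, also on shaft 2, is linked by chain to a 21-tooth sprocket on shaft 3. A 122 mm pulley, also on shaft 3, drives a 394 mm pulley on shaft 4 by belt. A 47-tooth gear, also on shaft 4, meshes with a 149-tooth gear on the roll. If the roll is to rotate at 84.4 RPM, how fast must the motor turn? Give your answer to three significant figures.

381 RPM

Overall ratio R = 0.33582 × 1.3125 × 3.2295 × 3.1702 = 4.5127.
Required input speed = output speed × R = 84.4 × 4.5127 = 380.87 RPM.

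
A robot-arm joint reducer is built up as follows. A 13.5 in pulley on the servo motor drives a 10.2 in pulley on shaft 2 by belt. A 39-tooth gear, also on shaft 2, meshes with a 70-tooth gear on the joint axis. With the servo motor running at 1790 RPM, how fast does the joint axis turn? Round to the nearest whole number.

the servo motor → shaft 2 (belt, 10.2/13.5): 1790 ÷ 0.75556 = 2369.1 RPM
shaft 2 → the joint axis (gear mesh, 70/39): 2369.1 ÷ 1.7949 = 1319.9 RPM

1320 RPM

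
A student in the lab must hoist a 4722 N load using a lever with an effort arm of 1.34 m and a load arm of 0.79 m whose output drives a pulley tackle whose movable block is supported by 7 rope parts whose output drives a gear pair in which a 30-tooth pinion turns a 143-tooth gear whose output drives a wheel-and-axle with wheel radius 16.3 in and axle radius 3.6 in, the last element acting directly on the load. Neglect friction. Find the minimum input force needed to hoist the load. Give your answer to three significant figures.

18.4 N

Lever MA = effort arm / load arm = 1.34/0.79 = 1.6962.
Block-and-tackle MA = number of supporting rope parts = 7.
Gear pair MA = 143/30 = 4.7667.
Wheel-and-axle MA = R/r = 16.3/3.6 = 4.5278.
Combined ideal MA = 1.6962 × 7 × 4.7667 × 4.5278 = 256.26.
Effort = load / MA = 4722 / 256.26 = 18.427 N.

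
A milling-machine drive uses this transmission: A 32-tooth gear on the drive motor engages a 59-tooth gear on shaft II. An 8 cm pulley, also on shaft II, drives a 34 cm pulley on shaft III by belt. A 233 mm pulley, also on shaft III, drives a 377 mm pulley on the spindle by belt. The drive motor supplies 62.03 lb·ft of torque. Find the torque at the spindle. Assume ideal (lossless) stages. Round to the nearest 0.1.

Gear mesh: ratio = 59/32 = 1.8438; torque at shaft II = 62.03 × 1.8438 = 114.37 lb·ft.
Belt: ratio = 34/8 = 4.25; torque at shaft III = 114.37 × 4.25 = 486.06 lb·ft.
Belt: ratio = 377/233 = 1.618; torque at the spindle = 486.06 × 1.618 = 786.46 lb·ft.

786.5 lb·ft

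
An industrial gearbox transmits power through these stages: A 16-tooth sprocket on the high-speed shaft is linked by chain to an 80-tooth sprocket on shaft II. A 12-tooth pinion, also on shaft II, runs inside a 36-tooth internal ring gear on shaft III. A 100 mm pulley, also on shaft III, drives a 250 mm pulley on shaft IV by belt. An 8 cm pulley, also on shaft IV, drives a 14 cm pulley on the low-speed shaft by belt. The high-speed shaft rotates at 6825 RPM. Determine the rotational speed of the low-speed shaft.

104 RPM

Chain: ratio = 80/16 = 5, so shaft II turns at 6825 / 5 = 1365 RPM.
Internal gear: ratio = 36/12 = 3, so shaft III turns at 1365 / 3 = 455 RPM.
Belt: ratio = 250/100 = 2.5, so shaft IV turns at 455 / 2.5 = 182 RPM.
Belt: ratio = 14/8 = 1.75, so the low-speed shaft turns at 182 / 1.75 = 104 RPM.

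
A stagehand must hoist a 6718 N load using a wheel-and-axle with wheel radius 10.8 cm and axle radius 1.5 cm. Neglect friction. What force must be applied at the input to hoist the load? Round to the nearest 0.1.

933.1 N

Wheel-and-axle MA = R/r = 10.8/1.5 = 7.2.
Effort = load / MA = 6718 / 7.2 = 933.06 N.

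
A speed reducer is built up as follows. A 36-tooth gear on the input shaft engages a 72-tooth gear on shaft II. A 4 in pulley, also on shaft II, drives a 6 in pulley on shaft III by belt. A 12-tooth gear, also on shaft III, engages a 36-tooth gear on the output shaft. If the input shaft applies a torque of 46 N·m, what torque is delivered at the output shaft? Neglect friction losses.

gear mesh 72/36 = 2 → τ = 46·2 = 92 N·m
belt 6/4 = 1.5 → τ = 92·1.5 = 138 N·m
gear mesh 36/12 = 3 → τ = 138·3 = 414 N·m

414 N·m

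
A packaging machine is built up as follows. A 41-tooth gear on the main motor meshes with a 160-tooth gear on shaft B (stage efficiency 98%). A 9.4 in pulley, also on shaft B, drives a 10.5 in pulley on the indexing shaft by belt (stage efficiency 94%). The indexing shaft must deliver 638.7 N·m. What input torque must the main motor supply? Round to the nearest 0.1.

Overall ratio R = 3.9024 × 1.117 = 4.3591; overall efficiency η = 0.98 × 0.94 = 0.9212.
Input torque = output torque / (R × η) = 638.7 / (4.3591 × 0.9212) = 159.05 N·m.

159.1 N·m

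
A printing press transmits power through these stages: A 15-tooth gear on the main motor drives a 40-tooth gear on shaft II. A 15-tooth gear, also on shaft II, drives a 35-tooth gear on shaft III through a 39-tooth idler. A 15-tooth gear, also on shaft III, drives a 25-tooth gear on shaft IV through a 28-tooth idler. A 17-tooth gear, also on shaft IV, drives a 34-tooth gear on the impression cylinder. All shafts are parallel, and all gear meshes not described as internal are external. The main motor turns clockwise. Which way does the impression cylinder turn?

clockwise

the main motor → shaft II: external mesh, 1 reversal → CCW.
shaft II → shaft III: driver → idler → driven is 2 external meshes, 2 reversals → CCW.
shaft III → shaft IV: driver → idler → driven is 2 external meshes, 2 reversals → CCW.
shaft IV → the impression cylinder: external mesh, 1 reversal → CW.
6 reversals in total — an even number — so the impression cylinder turns the same way as the main motor.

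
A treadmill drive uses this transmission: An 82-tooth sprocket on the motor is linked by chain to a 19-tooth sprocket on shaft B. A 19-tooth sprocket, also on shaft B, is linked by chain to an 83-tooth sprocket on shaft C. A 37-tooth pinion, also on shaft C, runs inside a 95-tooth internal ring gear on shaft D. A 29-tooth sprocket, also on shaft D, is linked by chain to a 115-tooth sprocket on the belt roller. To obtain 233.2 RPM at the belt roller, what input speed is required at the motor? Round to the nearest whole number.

Overall ratio R = 0.23171 × 4.3684 × 2.5676 × 3.9655 = 10.306.
Required input speed = output speed × R = 233.2 × 10.306 = 2403.3 RPM.

2403 RPM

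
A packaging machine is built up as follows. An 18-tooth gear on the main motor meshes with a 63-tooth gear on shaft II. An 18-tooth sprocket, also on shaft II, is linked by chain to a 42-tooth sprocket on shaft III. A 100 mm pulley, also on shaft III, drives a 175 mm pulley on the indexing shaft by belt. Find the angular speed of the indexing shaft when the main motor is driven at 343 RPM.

Gear mesh: ratio = 63/18 = 3.5, so shaft II turns at 343 / 3.5 = 98 RPM.
Chain: ratio = 42/18 = 2.3333, so shaft III turns at 98 / 2.3333 = 42 RPM.
Belt: ratio = 175/100 = 1.75, so the indexing shaft turns at 42 / 1.75 = 24 RPM.

24 RPM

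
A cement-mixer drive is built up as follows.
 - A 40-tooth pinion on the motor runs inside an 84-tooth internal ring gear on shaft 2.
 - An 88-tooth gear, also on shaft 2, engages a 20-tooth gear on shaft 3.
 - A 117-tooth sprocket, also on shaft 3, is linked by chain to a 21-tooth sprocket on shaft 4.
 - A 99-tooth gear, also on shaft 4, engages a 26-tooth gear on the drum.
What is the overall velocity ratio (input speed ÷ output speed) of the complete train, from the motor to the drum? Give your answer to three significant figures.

0.0225

Each stage contributes driven/driver: internal gear 84/40 = 2.1, gear mesh 20/88 = 0.22727, chain 21/117 = 0.17949, gear mesh 26/99 = 0.26263.
Overall: 2.1 × 0.22727 × 0.17949 × 0.26263 = 0.022498.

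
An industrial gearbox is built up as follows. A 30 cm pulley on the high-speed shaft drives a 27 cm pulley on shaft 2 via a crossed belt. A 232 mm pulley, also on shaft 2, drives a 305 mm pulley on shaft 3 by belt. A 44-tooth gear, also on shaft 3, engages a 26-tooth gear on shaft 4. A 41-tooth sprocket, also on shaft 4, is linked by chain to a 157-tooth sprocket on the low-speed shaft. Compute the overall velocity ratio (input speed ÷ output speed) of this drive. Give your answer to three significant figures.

2.68

Each stage contributes driven/driver: belt 27/30 = 0.9, belt 305/232 = 1.3147, gear mesh 26/44 = 0.59091, chain 157/41 = 3.8293.
Overall: 0.9 × 1.3147 × 0.59091 × 3.8293 = 2.6773.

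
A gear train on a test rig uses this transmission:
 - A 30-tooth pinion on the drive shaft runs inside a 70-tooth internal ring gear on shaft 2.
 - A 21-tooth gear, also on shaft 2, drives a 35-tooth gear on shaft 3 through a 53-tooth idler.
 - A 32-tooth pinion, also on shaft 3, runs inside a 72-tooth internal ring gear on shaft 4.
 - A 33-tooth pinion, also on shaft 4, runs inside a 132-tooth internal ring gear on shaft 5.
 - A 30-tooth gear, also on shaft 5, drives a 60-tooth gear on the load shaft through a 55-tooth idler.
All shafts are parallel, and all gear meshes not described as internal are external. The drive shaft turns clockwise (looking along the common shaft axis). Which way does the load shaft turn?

the drive shaft → shaft 2: internal mesh, same direction → CW.
shaft 2 → shaft 3: driver → idler → driven is 2 external meshes, 2 reversals → CW.
shaft 3 → shaft 4: internal mesh, same direction → CW.
shaft 4 → shaft 5: internal mesh, same direction → CW.
shaft 5 → the load shaft: driver → idler → driven is 2 external meshes, 2 reversals → CW.
4 reversals in total — an even number — so the load shaft turns the same way as the drive shaft.

clockwise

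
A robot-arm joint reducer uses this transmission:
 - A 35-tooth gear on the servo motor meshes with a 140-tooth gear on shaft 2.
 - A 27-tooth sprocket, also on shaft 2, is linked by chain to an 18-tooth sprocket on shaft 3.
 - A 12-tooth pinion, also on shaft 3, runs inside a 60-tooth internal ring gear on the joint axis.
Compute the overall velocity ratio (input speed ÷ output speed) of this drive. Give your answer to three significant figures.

13.3

Each stage contributes driven/driver: gear mesh 140/35 = 4, chain 18/27 = 0.66667, internal gear 60/12 = 5.
Overall: 4 × 0.66667 × 5 = 13.333.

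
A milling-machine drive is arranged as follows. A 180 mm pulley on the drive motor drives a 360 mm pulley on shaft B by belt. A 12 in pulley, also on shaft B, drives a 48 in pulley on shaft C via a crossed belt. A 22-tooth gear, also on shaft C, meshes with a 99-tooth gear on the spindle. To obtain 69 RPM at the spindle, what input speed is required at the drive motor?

2484 RPM

Overall ratio R = 2 × 4 × 4.5 = 36.
Required input speed = output speed × R = 69 × 36 = 2484 RPM.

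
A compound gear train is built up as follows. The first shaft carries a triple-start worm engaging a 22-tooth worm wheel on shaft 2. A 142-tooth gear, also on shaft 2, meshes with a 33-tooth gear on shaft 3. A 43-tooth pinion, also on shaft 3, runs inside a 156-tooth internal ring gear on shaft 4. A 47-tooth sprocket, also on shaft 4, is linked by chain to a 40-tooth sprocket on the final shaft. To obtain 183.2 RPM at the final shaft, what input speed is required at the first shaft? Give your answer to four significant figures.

Overall ratio R = 7.3333 × 0.23239 × 3.6279 × 0.85106 = 5.2619.
Required input speed = output speed × R = 183.2 × 5.2619 = 963.99 RPM.

964.0 RPM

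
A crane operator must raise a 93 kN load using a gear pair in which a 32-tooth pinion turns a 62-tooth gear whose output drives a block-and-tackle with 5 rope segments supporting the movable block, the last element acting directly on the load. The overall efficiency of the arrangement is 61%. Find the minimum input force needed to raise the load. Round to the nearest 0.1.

Gear pair MA = 62/32 = 1.9375.
Block-and-tackle MA = number of supporting rope parts = 5.
Combined ideal MA = 1.9375 × 5 = 9.6875.
Actual MA = 9.6875 × 0.61 = 5.9094.
Effort = load / actual MA = 93 / 5.9094 = 15.738 kN.

15.7 kN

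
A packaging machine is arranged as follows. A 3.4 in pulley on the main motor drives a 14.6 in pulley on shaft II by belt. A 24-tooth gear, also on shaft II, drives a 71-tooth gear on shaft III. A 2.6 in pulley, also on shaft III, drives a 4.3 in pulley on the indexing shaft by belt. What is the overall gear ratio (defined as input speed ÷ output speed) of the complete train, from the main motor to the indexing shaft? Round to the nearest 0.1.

21.0

Each stage contributes driven/driver: belt 14.6/3.4 = 4.2941, gear mesh 71/24 = 2.9583, belt 4.3/2.6 = 1.6538.
Overall: 4.2941 × 2.9583 × 1.6538 = 21.01.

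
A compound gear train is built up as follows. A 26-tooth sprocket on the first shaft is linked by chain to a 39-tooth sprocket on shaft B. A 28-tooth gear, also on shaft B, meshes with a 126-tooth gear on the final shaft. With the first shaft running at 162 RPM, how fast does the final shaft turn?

24 RPM

chain 39/26 = 1.5 → 162/1.5 = 108 RPM
gear mesh 126/28 = 4.5 → 108/4.5 = 24 RPM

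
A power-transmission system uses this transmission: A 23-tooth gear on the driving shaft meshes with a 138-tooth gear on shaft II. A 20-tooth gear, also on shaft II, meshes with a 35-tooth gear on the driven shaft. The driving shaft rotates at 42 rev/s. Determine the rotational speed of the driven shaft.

4 rev/s

gear mesh 138/23 = 6 → 42/6 = 7 rev/s
gear mesh 35/20 = 1.75 → 7/1.75 = 4 rev/s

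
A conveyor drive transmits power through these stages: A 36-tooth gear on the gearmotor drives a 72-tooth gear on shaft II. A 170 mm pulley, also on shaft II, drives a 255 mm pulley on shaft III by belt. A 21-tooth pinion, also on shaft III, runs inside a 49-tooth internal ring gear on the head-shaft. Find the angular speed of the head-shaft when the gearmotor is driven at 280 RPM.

gear mesh 72/36 = 2 → 280/2 = 140 RPM
belt 255/170 = 1.5 → 140/1.5 = 93.333 RPM
internal gear 49/21 = 2.3333 → 93.333/2.3333 = 40 RPM

40 RPM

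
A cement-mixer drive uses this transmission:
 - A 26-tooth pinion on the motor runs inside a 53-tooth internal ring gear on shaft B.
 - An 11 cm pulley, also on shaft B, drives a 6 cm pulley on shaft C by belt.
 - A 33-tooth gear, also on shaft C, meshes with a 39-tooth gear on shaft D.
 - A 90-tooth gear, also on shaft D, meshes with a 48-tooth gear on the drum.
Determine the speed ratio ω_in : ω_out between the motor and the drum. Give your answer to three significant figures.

Each stage contributes driven/driver: internal gear 53/26 = 2.0385, belt 6/11 = 0.54545, gear mesh 39/33 = 1.1818, gear mesh 48/90 = 0.53333.
Overall: 2.0385 × 0.54545 × 1.1818 × 0.53333 = 0.70083.

0.701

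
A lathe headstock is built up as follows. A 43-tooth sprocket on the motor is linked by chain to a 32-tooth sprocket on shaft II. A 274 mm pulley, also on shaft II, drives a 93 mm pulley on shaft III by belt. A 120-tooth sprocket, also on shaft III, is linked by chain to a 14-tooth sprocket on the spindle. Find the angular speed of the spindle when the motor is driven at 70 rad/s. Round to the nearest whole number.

2375 rad/s

Chain: ratio = 32/43 = 0.74419, so shaft II turns at 70 / 0.74419 = 94.062 rad/s.
Belt: ratio = 93/274 = 0.33942, so shaft III turns at 94.062 / 0.33942 = 277.13 rad/s.
Chain: ratio = 14/120 = 0.11667, so the spindle turns at 277.13 / 0.11667 = 2375.4 rad/s.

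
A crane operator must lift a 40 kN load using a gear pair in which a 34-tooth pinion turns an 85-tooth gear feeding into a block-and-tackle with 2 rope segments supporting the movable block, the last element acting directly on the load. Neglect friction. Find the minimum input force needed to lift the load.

8 kN

Gear pair MA = 85/34 = 2.5.
Block-and-tackle MA = number of supporting rope parts = 2.
Combined ideal MA = 2.5 × 2 = 5.
Effort = load / MA = 40 / 5 = 8 kN.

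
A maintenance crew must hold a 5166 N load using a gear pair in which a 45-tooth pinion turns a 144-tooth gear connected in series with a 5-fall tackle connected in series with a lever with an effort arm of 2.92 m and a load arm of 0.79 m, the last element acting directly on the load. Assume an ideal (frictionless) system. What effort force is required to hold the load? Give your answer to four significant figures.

Gear pair MA = 144/45 = 3.2.
Block-and-tackle MA = number of supporting rope parts = 5.
Lever MA = effort arm / load arm = 2.92/0.79 = 3.6962.
Combined ideal MA = 3.2 × 5 × 3.6962 = 59.139.
Effort = load / MA = 5166 / 59.139 = 87.353 N.

87.35 N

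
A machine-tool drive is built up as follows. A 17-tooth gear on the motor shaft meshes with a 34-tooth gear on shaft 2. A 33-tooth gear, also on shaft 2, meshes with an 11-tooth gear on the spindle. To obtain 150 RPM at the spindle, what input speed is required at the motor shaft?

100 RPM

Overall ratio R = 2 × 0.33333 = 0.66667.
Required input speed = output speed × R = 150 × 0.66667 = 100 RPM.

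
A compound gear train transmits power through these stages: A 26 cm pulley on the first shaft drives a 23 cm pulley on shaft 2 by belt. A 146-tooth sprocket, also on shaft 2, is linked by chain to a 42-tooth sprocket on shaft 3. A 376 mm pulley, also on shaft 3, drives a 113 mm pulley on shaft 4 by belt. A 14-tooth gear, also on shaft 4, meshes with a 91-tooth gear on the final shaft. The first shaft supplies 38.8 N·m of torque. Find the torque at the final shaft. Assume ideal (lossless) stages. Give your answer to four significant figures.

After the belt (23/26): 38.8 × 0.88462 = 34.323 N·m
After the chain (42/146): 34.323 × 0.28767 = 9.8738 N·m
After the belt (113/376): 9.8738 × 0.30053 = 2.9674 N·m
After the gear mesh (91/14): 2.9674 × 6.5 = 19.288 N·m

19.29 N·m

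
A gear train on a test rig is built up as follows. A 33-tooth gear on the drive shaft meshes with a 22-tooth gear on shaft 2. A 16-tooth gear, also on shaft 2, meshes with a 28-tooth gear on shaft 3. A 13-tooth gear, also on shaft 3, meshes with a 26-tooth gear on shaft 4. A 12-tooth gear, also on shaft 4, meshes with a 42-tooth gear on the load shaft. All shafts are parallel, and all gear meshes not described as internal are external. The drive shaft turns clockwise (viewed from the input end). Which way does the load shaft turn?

the drive shaft → shaft 2: external mesh, 1 reversal → CCW.
shaft 2 → shaft 3: external mesh, 1 reversal → CW.
shaft 3 → shaft 4: external mesh, 1 reversal → CCW.
shaft 4 → the load shaft: external mesh, 1 reversal → CW.
4 reversals in total — an even number — so the load shaft turns the same way as the drive shaft.

clockwise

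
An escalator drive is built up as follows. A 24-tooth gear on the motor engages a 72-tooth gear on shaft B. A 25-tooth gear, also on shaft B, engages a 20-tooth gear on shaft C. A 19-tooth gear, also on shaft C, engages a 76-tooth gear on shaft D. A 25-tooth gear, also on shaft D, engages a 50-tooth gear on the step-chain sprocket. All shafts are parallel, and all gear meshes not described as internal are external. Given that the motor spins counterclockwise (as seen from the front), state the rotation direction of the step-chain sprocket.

the motor → shaft B: external mesh, 1 reversal → CW.
shaft B → shaft C: external mesh, 1 reversal → CCW.
shaft C → shaft D: external mesh, 1 reversal → CW.
shaft D → the step-chain sprocket: external mesh, 1 reversal → CCW.
4 reversals in total — an even number — so the step-chain sprocket turns the same way as the motor.

counterclockwise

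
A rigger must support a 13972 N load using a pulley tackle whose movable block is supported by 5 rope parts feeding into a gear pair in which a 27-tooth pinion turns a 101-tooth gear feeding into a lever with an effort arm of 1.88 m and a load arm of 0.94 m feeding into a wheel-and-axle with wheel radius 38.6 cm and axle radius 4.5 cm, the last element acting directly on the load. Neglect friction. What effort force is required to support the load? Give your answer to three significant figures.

Block-and-tackle MA = number of supporting rope parts = 5.
Gear pair MA = 101/27 = 3.7407.
Lever MA = effort arm / load arm = 1.88/0.94 = 2.
Wheel-and-axle MA = R/r = 38.6/4.5 = 8.5778.
Combined ideal MA = 5 × 3.7407 × 2 × 8.5778 = 320.87.
Effort = load / MA = 13972 / 320.87 = 43.544 N.

43.5 N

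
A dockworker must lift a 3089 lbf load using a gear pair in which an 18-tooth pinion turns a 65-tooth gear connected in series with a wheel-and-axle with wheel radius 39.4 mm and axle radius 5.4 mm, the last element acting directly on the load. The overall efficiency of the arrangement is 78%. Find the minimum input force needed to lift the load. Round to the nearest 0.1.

150.3 lbf

Gear pair MA = 65/18 = 3.6111.
Wheel-and-axle MA = R/r = 39.4/5.4 = 7.2963.
Combined ideal MA = 3.6111 × 7.2963 = 26.348.
Actual MA = 26.348 × 0.78 = 20.551.
Effort = load / actual MA = 3089 / 20.551 = 150.31 lbf.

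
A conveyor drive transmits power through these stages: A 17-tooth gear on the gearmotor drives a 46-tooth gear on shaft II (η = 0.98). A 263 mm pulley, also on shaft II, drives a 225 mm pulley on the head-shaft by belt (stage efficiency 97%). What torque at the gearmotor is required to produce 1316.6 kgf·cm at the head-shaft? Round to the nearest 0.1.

Overall ratio R = 2.7059 × 0.85551 = 2.3149; overall efficiency η = 0.98 × 0.97 = 0.9506.
Input torque = output torque / (R × η) = 1316.6 / (2.3149 × 0.9506) = 598.3 kgf·cm.

598.3 kgf·cm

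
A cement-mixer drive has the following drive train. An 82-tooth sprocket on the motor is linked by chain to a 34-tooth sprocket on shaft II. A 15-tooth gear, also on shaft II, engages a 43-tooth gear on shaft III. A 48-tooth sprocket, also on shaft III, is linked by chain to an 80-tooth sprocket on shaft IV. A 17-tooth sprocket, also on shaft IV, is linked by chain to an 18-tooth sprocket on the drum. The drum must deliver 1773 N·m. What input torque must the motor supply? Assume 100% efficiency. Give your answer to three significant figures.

845 N·m

Overall ratio R = 0.41463 × 2.8667 × 1.6667 × 1.0588 = 2.0976.
Input torque = output torque / R = 1773 / 2.0976 = 845.27 N·m.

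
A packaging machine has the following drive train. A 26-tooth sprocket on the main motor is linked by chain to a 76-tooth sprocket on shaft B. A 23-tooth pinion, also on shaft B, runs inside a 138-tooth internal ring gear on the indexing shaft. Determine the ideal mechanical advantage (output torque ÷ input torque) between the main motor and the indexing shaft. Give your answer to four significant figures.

Each stage contributes driven/driver: chain 76/26 = 2.9231, internal gear 138/23 = 6.
Overall: 2.9231 × 6 = 17.538.

17.54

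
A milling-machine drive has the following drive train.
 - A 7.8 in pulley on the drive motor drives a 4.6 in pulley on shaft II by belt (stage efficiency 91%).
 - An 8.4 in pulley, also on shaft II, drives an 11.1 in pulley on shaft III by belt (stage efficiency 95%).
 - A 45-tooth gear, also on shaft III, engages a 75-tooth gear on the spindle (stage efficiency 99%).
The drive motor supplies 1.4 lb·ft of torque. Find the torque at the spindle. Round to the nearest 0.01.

After the belt (4.6/7.8): 1.4 × 0.58974 × 0.91 = 0.75133 lb·ft
After the belt (11.1/8.4): 0.75133 × 1.3214 × 0.95 = 0.94319 lb·ft
After the gear mesh (75/45): 0.94319 × 1.6667 × 0.99 = 1.5563 lb·ft

1.56 lb·ft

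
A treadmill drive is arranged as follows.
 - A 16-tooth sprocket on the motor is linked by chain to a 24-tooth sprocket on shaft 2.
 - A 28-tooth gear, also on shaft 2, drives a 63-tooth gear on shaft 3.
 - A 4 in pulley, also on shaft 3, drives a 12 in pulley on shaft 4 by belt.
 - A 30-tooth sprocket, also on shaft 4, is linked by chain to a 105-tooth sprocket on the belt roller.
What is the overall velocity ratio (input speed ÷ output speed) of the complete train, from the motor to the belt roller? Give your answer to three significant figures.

35.4

Each stage contributes driven/driver: chain 24/16 = 1.5, gear mesh 63/28 = 2.25, belt 12/4 = 3, chain 105/30 = 3.5.
Overall: 1.5 × 2.25 × 3 × 3.5 = 35.438.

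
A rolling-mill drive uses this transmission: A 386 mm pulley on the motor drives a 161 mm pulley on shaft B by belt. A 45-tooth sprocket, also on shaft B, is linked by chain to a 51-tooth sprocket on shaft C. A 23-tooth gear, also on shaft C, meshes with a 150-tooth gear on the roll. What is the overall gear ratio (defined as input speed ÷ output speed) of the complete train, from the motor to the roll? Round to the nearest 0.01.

Each stage contributes driven/driver: belt 161/386 = 0.4171, chain 51/45 = 1.1333, gear mesh 150/23 = 6.5217.
Overall: 0.4171 × 1.1333 × 6.5217 = 3.0829.

3.08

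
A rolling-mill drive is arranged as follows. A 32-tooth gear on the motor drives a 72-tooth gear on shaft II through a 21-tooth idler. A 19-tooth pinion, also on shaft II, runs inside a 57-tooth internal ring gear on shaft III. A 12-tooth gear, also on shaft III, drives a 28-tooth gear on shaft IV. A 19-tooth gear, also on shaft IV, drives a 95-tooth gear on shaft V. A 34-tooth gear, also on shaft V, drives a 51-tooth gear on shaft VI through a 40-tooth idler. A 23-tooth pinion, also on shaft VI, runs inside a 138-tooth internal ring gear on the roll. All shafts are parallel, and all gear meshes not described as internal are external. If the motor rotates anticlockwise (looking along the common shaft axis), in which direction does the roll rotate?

the motor → shaft II: driver → idler → driven is 2 external meshes, 2 reversals → CCW.
shaft II → shaft III: internal mesh, same direction → CCW.
shaft III → shaft IV: external mesh, 1 reversal → CW.
shaft IV → shaft V: external mesh, 1 reversal → CCW.
shaft V → shaft VI: driver → idler → driven is 2 external meshes, 2 reversals → CCW.
shaft VI → the roll: internal mesh, same direction → CCW.
6 reversals in total — an even number — so the roll turns the same way as the motor.

anticlockwise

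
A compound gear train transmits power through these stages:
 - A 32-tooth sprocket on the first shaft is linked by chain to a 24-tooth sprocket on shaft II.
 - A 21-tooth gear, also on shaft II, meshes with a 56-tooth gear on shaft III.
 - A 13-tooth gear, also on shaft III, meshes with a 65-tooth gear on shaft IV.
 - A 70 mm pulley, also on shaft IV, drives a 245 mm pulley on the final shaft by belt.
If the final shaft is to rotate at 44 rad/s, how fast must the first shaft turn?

1540 rad/s

Overall ratio R = 0.75 × 2.6667 × 5 × 3.5 = 35.
Required input speed = output speed × R = 44 × 35 = 1540 rad/s.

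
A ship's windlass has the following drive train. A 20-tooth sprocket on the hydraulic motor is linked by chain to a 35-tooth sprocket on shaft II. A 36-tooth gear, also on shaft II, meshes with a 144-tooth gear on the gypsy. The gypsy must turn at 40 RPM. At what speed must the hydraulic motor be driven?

Overall ratio R = 1.75 × 4 = 7.
Required input speed = output speed × R = 40 × 7 = 280 RPM.

280 RPM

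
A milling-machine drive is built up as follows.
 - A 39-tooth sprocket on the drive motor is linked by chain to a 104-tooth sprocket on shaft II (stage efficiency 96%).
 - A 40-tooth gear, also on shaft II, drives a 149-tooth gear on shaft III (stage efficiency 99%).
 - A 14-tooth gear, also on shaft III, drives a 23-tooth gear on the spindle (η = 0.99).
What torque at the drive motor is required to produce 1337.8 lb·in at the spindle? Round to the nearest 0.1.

87.1 lb·in

Overall ratio R = 2.6667 × 3.725 × 1.6429 = 16.319; overall efficiency η = 0.96 × 0.99 × 0.99 = 0.9409.
Input torque = output torque / (R × η) = 1337.8 / (16.319 × 0.9409) = 87.127 lb·in.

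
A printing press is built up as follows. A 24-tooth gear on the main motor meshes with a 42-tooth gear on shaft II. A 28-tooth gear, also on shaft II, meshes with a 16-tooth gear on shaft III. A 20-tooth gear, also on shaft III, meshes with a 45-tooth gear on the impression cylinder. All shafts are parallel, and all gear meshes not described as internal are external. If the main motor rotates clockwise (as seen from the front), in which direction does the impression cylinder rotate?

counterclockwise

the main motor → shaft II: external mesh, 1 reversal → CCW.
shaft II → shaft III: external mesh, 1 reversal → CW.
shaft III → the impression cylinder: external mesh, 1 reversal → CCW.
3 reversals in total — an odd number — so the impression cylinder turns opposite to the main motor.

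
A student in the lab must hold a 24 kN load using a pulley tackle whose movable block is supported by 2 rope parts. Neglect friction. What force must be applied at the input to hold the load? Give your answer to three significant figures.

Block-and-tackle MA = number of supporting rope parts = 2.
Effort = load / MA = 24 / 2 = 12 kN.

12.0 kN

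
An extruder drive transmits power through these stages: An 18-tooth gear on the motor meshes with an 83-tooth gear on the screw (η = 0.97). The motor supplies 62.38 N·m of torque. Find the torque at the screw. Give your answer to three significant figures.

279 N·m

After the gear mesh (83/18): 62.38 × 4.6111 × 0.97 = 279.01 N·m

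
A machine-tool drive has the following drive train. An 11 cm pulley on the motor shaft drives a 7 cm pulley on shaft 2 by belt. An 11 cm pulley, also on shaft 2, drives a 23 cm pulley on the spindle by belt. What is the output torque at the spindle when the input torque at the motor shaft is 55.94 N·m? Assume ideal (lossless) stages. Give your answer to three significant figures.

74.4 N·m

Belt: ratio = 7/11 = 0.63636; torque at shaft 2 = 55.94 × 0.63636 = 35.598 N·m.
Belt: ratio = 23/11 = 2.0909; torque at the spindle = 35.598 × 2.0909 = 74.433 N·m.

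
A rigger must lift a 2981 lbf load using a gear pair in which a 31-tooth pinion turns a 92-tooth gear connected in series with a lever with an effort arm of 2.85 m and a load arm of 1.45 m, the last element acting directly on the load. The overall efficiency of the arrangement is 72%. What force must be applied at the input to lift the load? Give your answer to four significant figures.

709.8 lbf

Gear pair MA = 92/31 = 2.9677.
Lever MA = effort arm / load arm = 2.85/1.45 = 1.9655.
Combined ideal MA = 2.9677 × 1.9655 = 5.8331.
Actual MA = 5.8331 × 0.72 = 4.1999.
Effort = load / actual MA = 2981 / 4.1999 = 709.78 lbf.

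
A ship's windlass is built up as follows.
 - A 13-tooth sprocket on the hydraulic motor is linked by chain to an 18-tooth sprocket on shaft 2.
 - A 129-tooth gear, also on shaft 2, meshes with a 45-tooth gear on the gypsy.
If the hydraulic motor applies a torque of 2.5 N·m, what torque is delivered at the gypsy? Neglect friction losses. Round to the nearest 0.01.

Chain: ratio = 18/13 = 1.3846; torque at shaft 2 = 2.5 × 1.3846 = 3.4615 N·m.
Gear mesh: ratio = 45/129 = 0.34884; torque at the gypsy = 3.4615 × 0.34884 = 1.2075 N·m.

1.21 N·m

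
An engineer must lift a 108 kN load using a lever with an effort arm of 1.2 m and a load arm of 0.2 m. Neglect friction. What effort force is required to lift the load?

Lever MA = effort arm / load arm = 1.2/0.2 = 6.
Effort = load / MA = 108 / 6 = 18 kN.

18 kN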